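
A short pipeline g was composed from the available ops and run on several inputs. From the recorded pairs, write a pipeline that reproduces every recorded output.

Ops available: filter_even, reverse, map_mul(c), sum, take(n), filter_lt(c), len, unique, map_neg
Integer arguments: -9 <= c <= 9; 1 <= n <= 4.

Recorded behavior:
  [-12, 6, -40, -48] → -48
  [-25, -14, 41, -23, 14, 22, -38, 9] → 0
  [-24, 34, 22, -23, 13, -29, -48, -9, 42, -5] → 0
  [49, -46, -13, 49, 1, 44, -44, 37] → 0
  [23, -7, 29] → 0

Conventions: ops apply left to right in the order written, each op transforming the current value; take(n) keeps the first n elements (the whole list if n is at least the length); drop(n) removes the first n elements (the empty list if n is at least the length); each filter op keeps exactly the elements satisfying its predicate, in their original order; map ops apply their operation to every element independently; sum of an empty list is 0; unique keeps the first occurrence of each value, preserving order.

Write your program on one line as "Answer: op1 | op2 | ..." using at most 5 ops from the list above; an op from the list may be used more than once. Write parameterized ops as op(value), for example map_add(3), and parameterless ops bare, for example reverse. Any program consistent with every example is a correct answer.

reverse | take(1) | filter_lt(-7) | sum

Check, running the answer program on each example:
  [-12, 6, -40, -48] -> [-48, -40, 6, -12] -> [-48] -> [-48] -> -48
  [-25, -14, 41, -23, 14, 22, -38, 9] -> [9, -38, 22, 14, -23, 41, -14, -25] -> [9] -> [] -> 0
  [-24, 34, 22, -23, 13, -29, -48, -9, 42, -5] -> [-5, 42, -9, -48, -29, 13, -23, 22, 34, -24] -> [-5] -> [] -> 0
  [49, -46, -13, 49, 1, 44, -44, 37] -> [37, -44, 44, 1, 49, -13, -46, 49] -> [37] -> [] -> 0
  [23, -7, 29] -> [29, -7, 23] -> [29] -> [] -> 0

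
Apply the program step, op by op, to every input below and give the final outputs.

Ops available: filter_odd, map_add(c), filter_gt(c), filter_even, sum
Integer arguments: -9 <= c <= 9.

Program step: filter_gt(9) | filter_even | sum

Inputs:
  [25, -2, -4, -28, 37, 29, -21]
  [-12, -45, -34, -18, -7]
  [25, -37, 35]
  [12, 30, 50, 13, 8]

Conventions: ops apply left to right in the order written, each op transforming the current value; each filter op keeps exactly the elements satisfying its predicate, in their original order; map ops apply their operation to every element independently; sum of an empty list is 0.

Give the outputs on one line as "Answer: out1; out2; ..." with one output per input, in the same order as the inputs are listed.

0; 0; 0; 92

Execution, op by op:
  [25, -2, -4, -28, 37, 29, -21] -> [25, 37, 29] -> [] -> 0
  [-12, -45, -34, -18, -7] -> [] -> [] -> 0
  [25, -37, 35] -> [25, 35] -> [] -> 0
  [12, 30, 50, 13, 8] -> [12, 30, 50, 13] -> [12, 30, 50] -> 92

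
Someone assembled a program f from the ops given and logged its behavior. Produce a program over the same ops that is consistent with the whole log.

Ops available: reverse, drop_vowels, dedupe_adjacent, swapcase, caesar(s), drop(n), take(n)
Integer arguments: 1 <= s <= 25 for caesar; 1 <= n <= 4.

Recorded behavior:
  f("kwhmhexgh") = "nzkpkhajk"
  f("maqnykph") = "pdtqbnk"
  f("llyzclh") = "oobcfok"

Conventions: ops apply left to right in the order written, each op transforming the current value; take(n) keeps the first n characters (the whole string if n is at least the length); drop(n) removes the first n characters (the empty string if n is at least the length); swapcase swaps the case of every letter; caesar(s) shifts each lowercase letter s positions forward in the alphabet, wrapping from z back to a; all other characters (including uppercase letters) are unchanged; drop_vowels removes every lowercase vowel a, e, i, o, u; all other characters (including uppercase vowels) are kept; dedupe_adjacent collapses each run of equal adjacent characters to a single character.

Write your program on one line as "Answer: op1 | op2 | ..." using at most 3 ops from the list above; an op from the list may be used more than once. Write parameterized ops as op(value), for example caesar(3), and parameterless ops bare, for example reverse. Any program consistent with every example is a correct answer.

caesar(25) | drop_vowels | caesar(4)

Check, running the answer program on each example:
  "kwhmhexgh" -> "jvglgdwfg" -> "jvglgdwfg" -> "nzkpkhajk"
  "maqnykph" -> "lzpmxjog" -> "lzpmxjg" -> "pdtqbnk"
  "llyzclh" -> "kkxybkg" -> "kkxybkg" -> "oobcfok"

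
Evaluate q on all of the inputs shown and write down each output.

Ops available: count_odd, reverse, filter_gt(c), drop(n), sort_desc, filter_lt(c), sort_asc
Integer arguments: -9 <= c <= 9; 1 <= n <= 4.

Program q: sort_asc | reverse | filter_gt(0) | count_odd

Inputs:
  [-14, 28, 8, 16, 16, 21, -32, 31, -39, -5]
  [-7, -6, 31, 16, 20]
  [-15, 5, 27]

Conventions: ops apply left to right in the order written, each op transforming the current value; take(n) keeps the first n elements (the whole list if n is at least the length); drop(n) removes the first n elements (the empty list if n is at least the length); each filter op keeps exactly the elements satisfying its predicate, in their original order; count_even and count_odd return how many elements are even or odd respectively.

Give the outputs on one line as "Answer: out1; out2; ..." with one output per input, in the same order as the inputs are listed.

Execution, op by op:
  [-14, 28, 8, 16, 16, 21, -32, 31, -39, -5] -> [-39, -32, -14, -5, 8, 16, 16, 21, 28, 31] -> [31, 28, 21, 16, 16, 8, -5, -14, -32, -39] -> [31, 28, 21, 16, 16, 8] -> 2
  [-7, -6, 31, 16, 20] -> [-7, -6, 16, 20, 31] -> [31, 20, 16, -6, -7] -> [31, 20, 16] -> 1
  [-15, 5, 27] -> [-15, 5, 27] -> [27, 5, -15] -> [27, 5] -> 2

2; 1; 2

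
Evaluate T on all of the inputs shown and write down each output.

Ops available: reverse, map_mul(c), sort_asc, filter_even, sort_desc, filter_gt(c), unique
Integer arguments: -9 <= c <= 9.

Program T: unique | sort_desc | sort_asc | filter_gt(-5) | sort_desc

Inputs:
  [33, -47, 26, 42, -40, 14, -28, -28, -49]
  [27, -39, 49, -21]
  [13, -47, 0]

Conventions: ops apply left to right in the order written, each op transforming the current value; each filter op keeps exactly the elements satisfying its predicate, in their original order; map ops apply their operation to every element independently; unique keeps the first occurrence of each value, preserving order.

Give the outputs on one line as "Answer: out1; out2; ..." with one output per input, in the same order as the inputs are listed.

Execution, op by op:
  [33, -47, 26, 42, -40, 14, -28, -28, -49] -> [33, -47, 26, 42, -40, 14, -28, -49] -> [42, 33, 26, 14, -28, -40, -47, -49] -> [-49, -47, -40, -28, 14, 26, 33, 42] -> [14, 26, 33, 42] -> [42, 33, 26, 14]
  [27, -39, 49, -21] -> [27, -39, 49, -21] -> [49, 27, -21, -39] -> [-39, -21, 27, 49] -> [27, 49] -> [49, 27]
  [13, -47, 0] -> [13, -47, 0] -> [13, 0, -47] -> [-47, 0, 13] -> [0, 13] -> [13, 0]

[42, 33, 26, 14]; [49, 27]; [13, 0]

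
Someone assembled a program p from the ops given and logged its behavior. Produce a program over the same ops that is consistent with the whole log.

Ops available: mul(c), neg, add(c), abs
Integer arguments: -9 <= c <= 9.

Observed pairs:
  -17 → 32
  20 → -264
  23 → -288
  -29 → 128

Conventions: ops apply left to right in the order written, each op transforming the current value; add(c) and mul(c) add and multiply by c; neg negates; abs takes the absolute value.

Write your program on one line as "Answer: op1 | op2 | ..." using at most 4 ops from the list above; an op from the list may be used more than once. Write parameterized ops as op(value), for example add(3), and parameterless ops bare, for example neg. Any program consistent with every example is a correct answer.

add(-2) | add(9) | add(6) | mul(-8)

Check, running the answer program on each example:
  -17 -> -19 -> -10 -> -4 -> 32
  20 -> 18 -> 27 -> 33 -> -264
  23 -> 21 -> 30 -> 36 -> -288
  -29 -> -31 -> -22 -> -16 -> 128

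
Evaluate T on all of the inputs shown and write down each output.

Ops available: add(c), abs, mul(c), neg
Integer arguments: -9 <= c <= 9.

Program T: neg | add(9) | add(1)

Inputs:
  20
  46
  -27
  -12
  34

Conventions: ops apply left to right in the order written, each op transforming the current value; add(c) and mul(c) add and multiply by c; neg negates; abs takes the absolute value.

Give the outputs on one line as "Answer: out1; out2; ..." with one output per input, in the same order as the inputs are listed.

Execution, op by op:
  20 -> -20 -> -11 -> -10
  46 -> -46 -> -37 -> -36
  -27 -> 27 -> 36 -> 37
  -12 -> 12 -> 21 -> 22
  34 -> -34 -> -25 -> -24

-10; -36; 37; 22; -24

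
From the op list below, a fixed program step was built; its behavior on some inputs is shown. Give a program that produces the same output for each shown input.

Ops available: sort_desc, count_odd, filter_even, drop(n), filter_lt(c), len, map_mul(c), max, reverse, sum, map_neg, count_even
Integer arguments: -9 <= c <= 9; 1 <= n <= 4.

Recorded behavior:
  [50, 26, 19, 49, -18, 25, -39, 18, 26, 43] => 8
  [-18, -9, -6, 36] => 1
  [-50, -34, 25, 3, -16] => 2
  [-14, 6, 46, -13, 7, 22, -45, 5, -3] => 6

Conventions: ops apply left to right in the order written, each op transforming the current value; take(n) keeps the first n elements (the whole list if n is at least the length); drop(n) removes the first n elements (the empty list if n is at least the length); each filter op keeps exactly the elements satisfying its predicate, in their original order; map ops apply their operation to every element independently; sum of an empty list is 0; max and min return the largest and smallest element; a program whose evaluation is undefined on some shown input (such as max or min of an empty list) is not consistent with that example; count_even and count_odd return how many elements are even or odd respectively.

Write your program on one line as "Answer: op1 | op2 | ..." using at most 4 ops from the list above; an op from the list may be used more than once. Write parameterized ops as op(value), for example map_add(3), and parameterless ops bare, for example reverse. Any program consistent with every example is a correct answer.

map_mul(-2) | sort_desc | filter_lt(9) | count_even

Check, running the answer program on each example:
  [50, 26, 19, 49, -18, 25, -39, 18, 26, 43] -> [-100, -52, -38, -98, 36, -50, 78, -36, -52, -86] -> [78, 36, -36, -38, -50, -52, -52, -86, -98, -100] -> [-36, -38, -50, -52, -52, -86, -98, -100] -> 8
  [-18, -9, -6, 36] -> [36, 18, 12, -72] -> [36, 18, 12, -72] -> [-72] -> 1
  [-50, -34, 25, 3, -16] -> [100, 68, -50, -6, 32] -> [100, 68, 32, -6, -50] -> [-6, -50] -> 2
  [-14, 6, 46, -13, 7, 22, -45, 5, -3] -> [28, -12, -92, 26, -14, -44, 90, -10, 6] -> [90, 28, 26, 6, -10, -12, -14, -44, -92] -> [6, -10, -12, -14, -44, -92] -> 6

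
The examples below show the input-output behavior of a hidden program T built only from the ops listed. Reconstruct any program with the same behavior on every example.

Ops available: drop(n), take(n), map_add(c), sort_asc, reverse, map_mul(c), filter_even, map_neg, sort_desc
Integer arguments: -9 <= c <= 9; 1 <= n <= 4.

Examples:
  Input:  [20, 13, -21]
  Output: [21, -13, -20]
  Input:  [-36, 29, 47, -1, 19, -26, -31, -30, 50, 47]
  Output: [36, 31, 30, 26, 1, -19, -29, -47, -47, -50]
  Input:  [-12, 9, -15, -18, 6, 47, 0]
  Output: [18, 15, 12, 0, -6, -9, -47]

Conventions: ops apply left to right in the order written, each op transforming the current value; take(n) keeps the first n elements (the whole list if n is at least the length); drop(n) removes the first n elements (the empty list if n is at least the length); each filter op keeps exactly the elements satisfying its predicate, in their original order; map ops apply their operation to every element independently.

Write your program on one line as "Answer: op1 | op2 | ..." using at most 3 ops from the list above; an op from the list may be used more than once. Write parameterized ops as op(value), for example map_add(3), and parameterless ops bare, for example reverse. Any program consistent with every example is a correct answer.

reverse | sort_asc | map_neg

Check, running the answer program on each example:
  [20, 13, -21] -> [-21, 13, 20] -> [-21, 13, 20] -> [21, -13, -20]
  [-36, 29, 47, -1, 19, -26, -31, -30, 50, 47] -> [47, 50, -30, -31, -26, 19, -1, 47, 29, -36] -> [-36, -31, -30, -26, -1, 19, 29, 47, 47, 50] -> [36, 31, 30, 26, 1, -19, -29, -47, -47, -50]
  [-12, 9, -15, -18, 6, 47, 0] -> [0, 47, 6, -18, -15, 9, -12] -> [-18, -15, -12, 0, 6, 9, 47] -> [18, 15, 12, 0, -6, -9, -47]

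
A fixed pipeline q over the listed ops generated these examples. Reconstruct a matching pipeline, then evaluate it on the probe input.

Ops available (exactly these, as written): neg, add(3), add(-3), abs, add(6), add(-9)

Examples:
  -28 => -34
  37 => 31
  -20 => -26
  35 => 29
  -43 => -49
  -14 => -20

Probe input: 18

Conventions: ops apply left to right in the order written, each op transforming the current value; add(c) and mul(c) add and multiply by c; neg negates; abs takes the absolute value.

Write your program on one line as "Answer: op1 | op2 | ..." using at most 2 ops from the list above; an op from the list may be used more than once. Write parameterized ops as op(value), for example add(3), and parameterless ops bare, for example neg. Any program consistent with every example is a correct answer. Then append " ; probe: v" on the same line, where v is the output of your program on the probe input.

add(-9) | add(3) ; probe: 12

Check, running the answer program on each example:
  -28 -> -37 -> -34
  37 -> 28 -> 31
  -20 -> -29 -> -26
  35 -> 26 -> 29
  -43 -> -52 -> -49
  -14 -> -23 -> -20
  probe: 18 -> 9 -> 12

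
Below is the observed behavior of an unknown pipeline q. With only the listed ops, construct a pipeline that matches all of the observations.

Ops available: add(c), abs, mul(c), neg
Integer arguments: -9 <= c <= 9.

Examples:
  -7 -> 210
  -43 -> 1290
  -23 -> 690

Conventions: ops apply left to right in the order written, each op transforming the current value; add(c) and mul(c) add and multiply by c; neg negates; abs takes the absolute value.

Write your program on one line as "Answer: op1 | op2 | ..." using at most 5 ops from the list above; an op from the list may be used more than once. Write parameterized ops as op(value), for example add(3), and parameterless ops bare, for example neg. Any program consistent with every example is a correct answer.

abs | mul(-5) | abs | mul(-6) | abs

Check, running the answer program on each example:
  -7 -> 7 -> -35 -> 35 -> -210 -> 210
  -43 -> 43 -> -215 -> 215 -> -1290 -> 1290
  -23 -> 23 -> -115 -> 115 -> -690 -> 690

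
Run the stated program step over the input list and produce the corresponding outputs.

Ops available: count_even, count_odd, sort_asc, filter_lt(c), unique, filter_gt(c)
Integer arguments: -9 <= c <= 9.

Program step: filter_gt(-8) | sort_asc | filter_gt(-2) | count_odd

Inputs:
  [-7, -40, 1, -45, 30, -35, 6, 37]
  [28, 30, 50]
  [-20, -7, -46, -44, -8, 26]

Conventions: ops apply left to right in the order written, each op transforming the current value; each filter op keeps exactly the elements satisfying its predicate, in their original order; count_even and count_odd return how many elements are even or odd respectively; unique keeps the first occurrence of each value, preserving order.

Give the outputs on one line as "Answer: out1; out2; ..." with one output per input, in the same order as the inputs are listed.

2; 0; 0

Execution, op by op:
  [-7, -40, 1, -45, 30, -35, 6, 37] -> [-7, 1, 30, 6, 37] -> [-7, 1, 6, 30, 37] -> [1, 6, 30, 37] -> 2
  [28, 30, 50] -> [28, 30, 50] -> [28, 30, 50] -> [28, 30, 50] -> 0
  [-20, -7, -46, -44, -8, 26] -> [-7, 26] -> [-7, 26] -> [26] -> 0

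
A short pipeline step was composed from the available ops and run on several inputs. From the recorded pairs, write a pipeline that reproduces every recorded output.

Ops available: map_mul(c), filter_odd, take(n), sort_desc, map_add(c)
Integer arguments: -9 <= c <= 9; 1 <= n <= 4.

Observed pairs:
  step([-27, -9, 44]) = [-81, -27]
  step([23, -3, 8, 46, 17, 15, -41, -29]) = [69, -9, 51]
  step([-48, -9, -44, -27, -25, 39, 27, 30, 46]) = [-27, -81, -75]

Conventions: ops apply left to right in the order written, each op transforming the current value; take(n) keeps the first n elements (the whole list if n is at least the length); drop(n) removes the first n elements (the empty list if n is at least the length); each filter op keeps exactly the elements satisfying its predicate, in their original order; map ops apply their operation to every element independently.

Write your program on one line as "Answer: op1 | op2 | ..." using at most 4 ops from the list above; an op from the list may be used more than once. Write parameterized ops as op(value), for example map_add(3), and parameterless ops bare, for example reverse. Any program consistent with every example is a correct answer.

map_mul(3) | filter_odd | take(3)

Check, running the answer program on each example:
  [-27, -9, 44] -> [-81, -27, 132] -> [-81, -27] -> [-81, -27]
  [23, -3, 8, 46, 17, 15, -41, -29] -> [69, -9, 24, 138, 51, 45, -123, -87] -> [69, -9, 51, 45, -123, -87] -> [69, -9, 51]
  [-48, -9, -44, -27, -25, 39, 27, 30, 46] -> [-144, -27, -132, -81, -75, 117, 81, 90, 138] -> [-27, -81, -75, 117, 81] -> [-27, -81, -75]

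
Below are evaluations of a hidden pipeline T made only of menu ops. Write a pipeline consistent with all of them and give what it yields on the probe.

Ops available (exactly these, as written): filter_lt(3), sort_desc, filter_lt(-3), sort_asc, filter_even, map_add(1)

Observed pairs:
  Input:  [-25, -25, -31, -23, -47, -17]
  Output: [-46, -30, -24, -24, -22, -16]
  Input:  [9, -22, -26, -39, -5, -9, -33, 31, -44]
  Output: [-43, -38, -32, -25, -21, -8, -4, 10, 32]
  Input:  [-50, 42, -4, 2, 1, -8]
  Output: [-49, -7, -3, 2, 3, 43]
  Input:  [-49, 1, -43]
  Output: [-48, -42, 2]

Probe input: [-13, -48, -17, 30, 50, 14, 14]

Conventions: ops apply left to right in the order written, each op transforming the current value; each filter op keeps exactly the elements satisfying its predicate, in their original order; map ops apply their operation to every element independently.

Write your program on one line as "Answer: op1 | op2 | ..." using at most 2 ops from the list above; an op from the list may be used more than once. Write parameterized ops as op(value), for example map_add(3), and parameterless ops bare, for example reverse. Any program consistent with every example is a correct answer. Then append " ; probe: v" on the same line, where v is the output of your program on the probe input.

map_add(1) | sort_asc ; probe: [-47, -16, -12, 15, 15, 31, 51]

Check, running the answer program on each example:
  [-25, -25, -31, -23, -47, -17] -> [-24, -24, -30, -22, -46, -16] -> [-46, -30, -24, -24, -22, -16]
  [9, -22, -26, -39, -5, -9, -33, 31, -44] -> [10, -21, -25, -38, -4, -8, -32, 32, -43] -> [-43, -38, -32, -25, -21, -8, -4, 10, 32]
  [-50, 42, -4, 2, 1, -8] -> [-49, 43, -3, 3, 2, -7] -> [-49, -7, -3, 2, 3, 43]
  [-49, 1, -43] -> [-48, 2, -42] -> [-48, -42, 2]
  probe: [-13, -48, -17, 30, 50, 14, 14] -> [-12, -47, -16, 31, 51, 15, 15] -> [-47, -16, -12, 15, 15, 31, 51]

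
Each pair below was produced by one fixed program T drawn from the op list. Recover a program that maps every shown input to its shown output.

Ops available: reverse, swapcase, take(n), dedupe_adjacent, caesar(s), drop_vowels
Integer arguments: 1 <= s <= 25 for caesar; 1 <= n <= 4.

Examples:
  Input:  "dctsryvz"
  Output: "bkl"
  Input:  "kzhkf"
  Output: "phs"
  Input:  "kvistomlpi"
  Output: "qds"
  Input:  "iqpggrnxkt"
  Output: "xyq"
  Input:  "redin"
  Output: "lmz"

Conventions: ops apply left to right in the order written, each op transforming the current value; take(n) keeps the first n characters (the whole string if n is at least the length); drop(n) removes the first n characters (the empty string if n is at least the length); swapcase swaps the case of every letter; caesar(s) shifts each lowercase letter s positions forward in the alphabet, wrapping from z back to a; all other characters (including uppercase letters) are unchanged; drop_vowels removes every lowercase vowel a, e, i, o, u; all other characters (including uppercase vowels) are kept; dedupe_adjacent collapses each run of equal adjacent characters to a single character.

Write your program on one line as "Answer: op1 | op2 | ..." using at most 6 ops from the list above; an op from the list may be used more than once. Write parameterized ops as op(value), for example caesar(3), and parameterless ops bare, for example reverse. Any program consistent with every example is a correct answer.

caesar(8) | swapcase | take(3) | swapcase | reverse

Check, running the answer program on each example:
  "dctsryvz" -> "lkbazgdh" -> "LKBAZGDH" -> "LKB" -> "lkb" -> "bkl"
  "kzhkf" -> "shpsn" -> "SHPSN" -> "SHP" -> "shp" -> "phs"
  "kvistomlpi" -> "sdqabwutxq" -> "SDQABWUTXQ" -> "SDQ" -> "sdq" -> "qds"
  "iqpggrnxkt" -> "qyxoozvfsb" -> "QYXOOZVFSB" -> "QYX" -> "qyx" -> "xyq"
  "redin" -> "zmlqv" -> "ZMLQV" -> "ZML" -> "zml" -> "lmz"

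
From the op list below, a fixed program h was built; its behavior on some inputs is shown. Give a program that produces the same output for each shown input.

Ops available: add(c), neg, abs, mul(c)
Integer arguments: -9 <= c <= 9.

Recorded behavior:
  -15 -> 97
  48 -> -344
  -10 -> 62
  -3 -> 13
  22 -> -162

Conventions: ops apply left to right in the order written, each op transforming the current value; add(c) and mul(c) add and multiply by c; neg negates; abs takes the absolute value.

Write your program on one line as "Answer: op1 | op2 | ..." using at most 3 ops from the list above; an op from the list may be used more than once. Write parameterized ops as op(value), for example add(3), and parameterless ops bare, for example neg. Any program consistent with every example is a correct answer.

mul(-7) | add(-8)

Check, running the answer program on each example:
  -15 -> 105 -> 97
  48 -> -336 -> -344
  -10 -> 70 -> 62
  -3 -> 21 -> 13
  22 -> -154 -> -162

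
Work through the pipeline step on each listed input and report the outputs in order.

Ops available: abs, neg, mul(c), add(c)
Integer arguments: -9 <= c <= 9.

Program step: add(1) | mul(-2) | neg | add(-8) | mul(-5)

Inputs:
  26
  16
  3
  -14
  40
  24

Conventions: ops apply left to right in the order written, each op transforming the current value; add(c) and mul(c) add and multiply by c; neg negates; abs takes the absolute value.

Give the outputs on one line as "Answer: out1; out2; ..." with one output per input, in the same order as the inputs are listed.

-230; -130; 0; 170; -370; -210

Execution, op by op:
  26 -> 27 -> -54 -> 54 -> 46 -> -230
  16 -> 17 -> -34 -> 34 -> 26 -> -130
  3 -> 4 -> -8 -> 8 -> 0 -> 0
  -14 -> -13 -> 26 -> -26 -> -34 -> 170
  40 -> 41 -> -82 -> 82 -> 74 -> -370
  24 -> 25 -> -50 -> 50 -> 42 -> -210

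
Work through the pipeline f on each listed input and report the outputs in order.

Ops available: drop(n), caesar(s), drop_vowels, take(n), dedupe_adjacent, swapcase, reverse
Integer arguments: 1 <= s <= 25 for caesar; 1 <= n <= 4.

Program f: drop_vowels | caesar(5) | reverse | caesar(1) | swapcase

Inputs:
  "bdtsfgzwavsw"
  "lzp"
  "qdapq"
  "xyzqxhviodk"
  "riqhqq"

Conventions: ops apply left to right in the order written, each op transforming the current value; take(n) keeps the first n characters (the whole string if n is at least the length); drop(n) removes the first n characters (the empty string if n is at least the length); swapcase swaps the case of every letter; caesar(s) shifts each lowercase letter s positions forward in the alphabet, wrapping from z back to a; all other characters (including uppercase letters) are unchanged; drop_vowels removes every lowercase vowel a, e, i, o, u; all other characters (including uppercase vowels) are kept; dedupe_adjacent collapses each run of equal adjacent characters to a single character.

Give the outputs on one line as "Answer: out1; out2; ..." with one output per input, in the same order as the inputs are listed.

"CYBCFMLYZJH"; "VFR"; "WVJW"; "QJBNDWFED"; "WWNWX"

Execution, op by op:
  "bdtsfgzwavsw" -> "bdtsfgzwvsw" -> "giyxklebaxb" -> "bxabelkxyig" -> "cybcfmlyzjh" -> "CYBCFMLYZJH"
  "lzp" -> "lzp" -> "qeu" -> "ueq" -> "vfr" -> "VFR"
  "qdapq" -> "qdpq" -> "viuv" -> "vuiv" -> "wvjw" -> "WVJW"
  "xyzqxhviodk" -> "xyzqxhvdk" -> "cdevcmaip" -> "piamcvedc" -> "qjbndwfed" -> "QJBNDWFED"
  "riqhqq" -> "rqhqq" -> "wvmvv" -> "vvmvw" -> "wwnwx" -> "WWNWX"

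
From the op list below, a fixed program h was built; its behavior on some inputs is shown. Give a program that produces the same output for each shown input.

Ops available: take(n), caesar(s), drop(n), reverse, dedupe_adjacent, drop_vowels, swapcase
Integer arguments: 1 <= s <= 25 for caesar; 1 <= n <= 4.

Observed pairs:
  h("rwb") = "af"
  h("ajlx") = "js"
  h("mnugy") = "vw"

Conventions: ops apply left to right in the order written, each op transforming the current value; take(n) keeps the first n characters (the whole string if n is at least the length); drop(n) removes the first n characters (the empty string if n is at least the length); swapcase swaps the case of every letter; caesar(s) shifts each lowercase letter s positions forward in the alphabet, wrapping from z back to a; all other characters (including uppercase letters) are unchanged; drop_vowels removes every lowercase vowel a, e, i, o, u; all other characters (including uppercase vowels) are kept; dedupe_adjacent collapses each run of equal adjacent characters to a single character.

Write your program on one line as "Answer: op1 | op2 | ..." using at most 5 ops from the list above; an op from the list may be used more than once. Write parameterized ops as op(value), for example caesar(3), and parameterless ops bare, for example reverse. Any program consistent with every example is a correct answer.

caesar(22) | caesar(15) | take(2) | caesar(24)

Check, running the answer program on each example:
  "rwb" -> "nsx" -> "chm" -> "ch" -> "af"
  "ajlx" -> "wfht" -> "luwi" -> "lu" -> "js"
  "mnugy" -> "ijqcu" -> "xyfrj" -> "xy" -> "vw"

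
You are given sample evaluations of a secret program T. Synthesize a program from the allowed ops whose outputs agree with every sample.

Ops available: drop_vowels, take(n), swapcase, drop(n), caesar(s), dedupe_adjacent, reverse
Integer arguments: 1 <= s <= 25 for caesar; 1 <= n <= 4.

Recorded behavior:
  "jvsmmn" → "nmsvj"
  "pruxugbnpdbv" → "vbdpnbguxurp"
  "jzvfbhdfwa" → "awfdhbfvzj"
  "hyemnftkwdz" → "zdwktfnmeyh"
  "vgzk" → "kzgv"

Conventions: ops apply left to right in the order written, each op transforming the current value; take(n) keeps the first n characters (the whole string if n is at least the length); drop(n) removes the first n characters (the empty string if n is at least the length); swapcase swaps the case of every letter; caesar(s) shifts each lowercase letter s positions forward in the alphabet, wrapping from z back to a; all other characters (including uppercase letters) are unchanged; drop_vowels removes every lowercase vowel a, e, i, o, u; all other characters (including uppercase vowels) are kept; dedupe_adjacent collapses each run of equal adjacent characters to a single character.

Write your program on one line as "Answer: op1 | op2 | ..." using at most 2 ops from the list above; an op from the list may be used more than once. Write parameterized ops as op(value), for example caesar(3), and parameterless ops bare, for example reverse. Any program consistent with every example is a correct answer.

reverse | dedupe_adjacent

Check, running the answer program on each example:
  "jvsmmn" -> "nmmsvj" -> "nmsvj"
  "pruxugbnpdbv" -> "vbdpnbguxurp" -> "vbdpnbguxurp"
  "jzvfbhdfwa" -> "awfdhbfvzj" -> "awfdhbfvzj"
  "hyemnftkwdz" -> "zdwktfnmeyh" -> "zdwktfnmeyh"
  "vgzk" -> "kzgv" -> "kzgv"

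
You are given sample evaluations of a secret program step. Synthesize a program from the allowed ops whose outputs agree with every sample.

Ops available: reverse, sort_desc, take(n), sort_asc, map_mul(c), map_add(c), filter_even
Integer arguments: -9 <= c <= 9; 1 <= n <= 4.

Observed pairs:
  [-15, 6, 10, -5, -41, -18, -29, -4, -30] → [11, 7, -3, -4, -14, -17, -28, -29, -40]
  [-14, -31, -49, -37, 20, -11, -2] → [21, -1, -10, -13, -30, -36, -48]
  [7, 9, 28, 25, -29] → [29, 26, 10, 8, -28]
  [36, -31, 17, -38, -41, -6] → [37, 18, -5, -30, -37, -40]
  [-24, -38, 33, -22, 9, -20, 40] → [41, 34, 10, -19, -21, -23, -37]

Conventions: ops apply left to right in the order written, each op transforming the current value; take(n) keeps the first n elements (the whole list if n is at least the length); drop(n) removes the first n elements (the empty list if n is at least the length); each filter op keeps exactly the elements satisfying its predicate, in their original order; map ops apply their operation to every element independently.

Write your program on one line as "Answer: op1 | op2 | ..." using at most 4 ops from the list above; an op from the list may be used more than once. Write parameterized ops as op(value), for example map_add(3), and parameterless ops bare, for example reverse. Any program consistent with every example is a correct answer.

sort_asc | map_add(1) | reverse

Check, running the answer program on each example:
  [-15, 6, 10, -5, -41, -18, -29, -4, -30] -> [-41, -30, -29, -18, -15, -5, -4, 6, 10] -> [-40, -29, -28, -17, -14, -4, -3, 7, 11] -> [11, 7, -3, -4, -14, -17, -28, -29, -40]
  [-14, -31, -49, -37, 20, -11, -2] -> [-49, -37, -31, -14, -11, -2, 20] -> [-48, -36, -30, -13, -10, -1, 21] -> [21, -1, -10, -13, -30, -36, -48]
  [7, 9, 28, 25, -29] -> [-29, 7, 9, 25, 28] -> [-28, 8, 10, 26, 29] -> [29, 26, 10, 8, -28]
  [36, -31, 17, -38, -41, -6] -> [-41, -38, -31, -6, 17, 36] -> [-40, -37, -30, -5, 18, 37] -> [37, 18, -5, -30, -37, -40]
  [-24, -38, 33, -22, 9, -20, 40] -> [-38, -24, -22, -20, 9, 33, 40] -> [-37, -23, -21, -19, 10, 34, 41] -> [41, 34, 10, -19, -21, -23, -37]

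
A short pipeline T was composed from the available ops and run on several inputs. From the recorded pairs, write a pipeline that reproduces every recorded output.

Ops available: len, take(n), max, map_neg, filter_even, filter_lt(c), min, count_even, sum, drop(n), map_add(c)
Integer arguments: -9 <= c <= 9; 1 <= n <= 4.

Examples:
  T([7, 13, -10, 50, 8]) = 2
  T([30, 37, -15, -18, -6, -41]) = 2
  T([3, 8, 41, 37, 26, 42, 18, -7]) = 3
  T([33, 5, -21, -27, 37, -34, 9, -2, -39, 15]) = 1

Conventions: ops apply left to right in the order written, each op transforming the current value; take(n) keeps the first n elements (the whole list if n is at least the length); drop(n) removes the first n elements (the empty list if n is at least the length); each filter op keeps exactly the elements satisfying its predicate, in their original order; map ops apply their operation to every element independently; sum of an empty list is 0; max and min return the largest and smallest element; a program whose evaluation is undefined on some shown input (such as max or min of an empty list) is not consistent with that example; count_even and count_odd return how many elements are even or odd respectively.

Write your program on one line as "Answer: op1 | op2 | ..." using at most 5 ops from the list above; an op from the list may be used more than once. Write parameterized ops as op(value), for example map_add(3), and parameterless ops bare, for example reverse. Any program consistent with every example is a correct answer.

filter_even | map_neg | drop(1) | count_even

Check, running the answer program on each example:
  [7, 13, -10, 50, 8] -> [-10, 50, 8] -> [10, -50, -8] -> [-50, -8] -> 2
  [30, 37, -15, -18, -6, -41] -> [30, -18, -6] -> [-30, 18, 6] -> [18, 6] -> 2
  [3, 8, 41, 37, 26, 42, 18, -7] -> [8, 26, 42, 18] -> [-8, -26, -42, -18] -> [-26, -42, -18] -> 3
  [33, 5, -21, -27, 37, -34, 9, -2, -39, 15] -> [-34, -2] -> [34, 2] -> [2] -> 1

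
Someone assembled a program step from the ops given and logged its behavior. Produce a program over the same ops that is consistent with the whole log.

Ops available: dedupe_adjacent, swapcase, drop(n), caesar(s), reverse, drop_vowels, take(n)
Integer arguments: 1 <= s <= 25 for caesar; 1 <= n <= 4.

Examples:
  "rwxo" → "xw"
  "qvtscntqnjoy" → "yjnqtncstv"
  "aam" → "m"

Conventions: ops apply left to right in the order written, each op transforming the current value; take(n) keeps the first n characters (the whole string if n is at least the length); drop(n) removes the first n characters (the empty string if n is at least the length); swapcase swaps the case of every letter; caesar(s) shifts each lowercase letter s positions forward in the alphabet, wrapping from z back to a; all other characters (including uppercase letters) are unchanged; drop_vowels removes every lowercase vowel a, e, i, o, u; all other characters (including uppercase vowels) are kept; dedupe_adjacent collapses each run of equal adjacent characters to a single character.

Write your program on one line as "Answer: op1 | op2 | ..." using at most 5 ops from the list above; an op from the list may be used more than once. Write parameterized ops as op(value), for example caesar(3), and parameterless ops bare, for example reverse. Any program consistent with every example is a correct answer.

dedupe_adjacent | drop(1) | drop_vowels | reverse

Check, running the answer program on each example:
  "rwxo" -> "rwxo" -> "wxo" -> "wx" -> "xw"
  "qvtscntqnjoy" -> "qvtscntqnjoy" -> "vtscntqnjoy" -> "vtscntqnjy" -> "yjnqtncstv"
  "aam" -> "am" -> "m" -> "m" -> "m"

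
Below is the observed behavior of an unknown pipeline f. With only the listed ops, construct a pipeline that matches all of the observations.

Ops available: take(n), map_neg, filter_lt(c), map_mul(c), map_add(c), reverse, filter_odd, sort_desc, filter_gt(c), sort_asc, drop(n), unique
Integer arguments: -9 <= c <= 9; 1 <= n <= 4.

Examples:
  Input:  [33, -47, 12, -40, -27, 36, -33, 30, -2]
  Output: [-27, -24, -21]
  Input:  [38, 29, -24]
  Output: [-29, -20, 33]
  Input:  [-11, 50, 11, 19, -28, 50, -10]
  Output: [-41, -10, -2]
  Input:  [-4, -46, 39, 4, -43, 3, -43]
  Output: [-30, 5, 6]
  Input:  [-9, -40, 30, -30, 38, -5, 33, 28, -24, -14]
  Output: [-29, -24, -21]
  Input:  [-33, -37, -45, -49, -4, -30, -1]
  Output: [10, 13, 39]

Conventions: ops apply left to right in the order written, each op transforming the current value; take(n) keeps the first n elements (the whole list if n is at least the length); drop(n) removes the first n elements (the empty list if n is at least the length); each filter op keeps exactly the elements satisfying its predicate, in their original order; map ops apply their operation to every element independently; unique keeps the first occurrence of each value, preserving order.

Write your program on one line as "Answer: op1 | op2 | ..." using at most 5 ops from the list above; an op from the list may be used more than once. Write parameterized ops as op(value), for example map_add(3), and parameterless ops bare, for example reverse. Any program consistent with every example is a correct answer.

map_neg | map_add(9) | sort_asc | unique | take(3)

Check, running the answer program on each example:
  [33, -47, 12, -40, -27, 36, -33, 30, -2] -> [-33, 47, -12, 40, 27, -36, 33, -30, 2] -> [-24, 56, -3, 49, 36, -27, 42, -21, 11] -> [-27, -24, -21, -3, 11, 36, 42, 49, 56] -> [-27, -24, -21, -3, 11, 36, 42, 49, 56] -> [-27, -24, -21]
  [38, 29, -24] -> [-38, -29, 24] -> [-29, -20, 33] -> [-29, -20, 33] -> [-29, -20, 33] -> [-29, -20, 33]
  [-11, 50, 11, 19, -28, 50, -10] -> [11, -50, -11, -19, 28, -50, 10] -> [20, -41, -2, -10, 37, -41, 19] -> [-41, -41, -10, -2, 19, 20, 37] -> [-41, -10, -2, 19, 20, 37] -> [-41, -10, -2]
  [-4, -46, 39, 4, -43, 3, -43] -> [4, 46, -39, -4, 43, -3, 43] -> [13, 55, -30, 5, 52, 6, 52] -> [-30, 5, 6, 13, 52, 52, 55] -> [-30, 5, 6, 13, 52, 55] -> [-30, 5, 6]
  [-9, -40, 30, -30, 38, -5, 33, 28, -24, -14] -> [9, 40, -30, 30, -38, 5, -33, -28, 24, 14] -> [18, 49, -21, 39, -29, 14, -24, -19, 33, 23] -> [-29, -24, -21, -19, 14, 18, 23, 33, 39, 49] -> [-29, -24, -21, -19, 14, 18, 23, 33, 39, 49] -> [-29, -24, -21]
  [-33, -37, -45, -49, -4, -30, -1] -> [33, 37, 45, 49, 4, 30, 1] -> [42, 46, 54, 58, 13, 39, 10] -> [10, 13, 39, 42, 46, 54, 58] -> [10, 13, 39, 42, 46, 54, 58] -> [10, 13, 39]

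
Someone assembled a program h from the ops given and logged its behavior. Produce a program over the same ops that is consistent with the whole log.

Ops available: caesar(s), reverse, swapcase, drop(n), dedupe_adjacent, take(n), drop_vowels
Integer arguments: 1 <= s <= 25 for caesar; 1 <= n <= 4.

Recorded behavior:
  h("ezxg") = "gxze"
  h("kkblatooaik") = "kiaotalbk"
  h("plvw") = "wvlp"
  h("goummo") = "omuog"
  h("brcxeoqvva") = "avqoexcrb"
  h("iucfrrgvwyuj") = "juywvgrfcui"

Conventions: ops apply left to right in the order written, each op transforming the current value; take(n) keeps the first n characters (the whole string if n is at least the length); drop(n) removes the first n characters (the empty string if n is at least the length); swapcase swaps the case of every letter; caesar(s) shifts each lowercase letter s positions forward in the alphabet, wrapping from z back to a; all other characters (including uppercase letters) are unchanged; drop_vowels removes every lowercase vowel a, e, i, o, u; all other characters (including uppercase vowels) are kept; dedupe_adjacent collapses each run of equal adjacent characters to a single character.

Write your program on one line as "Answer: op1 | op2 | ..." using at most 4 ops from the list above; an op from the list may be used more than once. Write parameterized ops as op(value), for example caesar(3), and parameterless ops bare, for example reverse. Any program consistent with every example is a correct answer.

reverse | swapcase | dedupe_adjacent | swapcase

Check, running the answer program on each example:
  "ezxg" -> "gxze" -> "GXZE" -> "GXZE" -> "gxze"
  "kkblatooaik" -> "kiaootalbkk" -> "KIAOOTALBKK" -> "KIAOTALBK" -> "kiaotalbk"
  "plvw" -> "wvlp" -> "WVLP" -> "WVLP" -> "wvlp"
  "goummo" -> "ommuog" -> "OMMUOG" -> "OMUOG" -> "omuog"
  "brcxeoqvva" -> "avvqoexcrb" -> "AVVQOEXCRB" -> "AVQOEXCRB" -> "avqoexcrb"
  "iucfrrgvwyuj" -> "juywvgrrfcui" -> "JUYWVGRRFCUI" -> "JUYWVGRFCUI" -> "juywvgrfcui"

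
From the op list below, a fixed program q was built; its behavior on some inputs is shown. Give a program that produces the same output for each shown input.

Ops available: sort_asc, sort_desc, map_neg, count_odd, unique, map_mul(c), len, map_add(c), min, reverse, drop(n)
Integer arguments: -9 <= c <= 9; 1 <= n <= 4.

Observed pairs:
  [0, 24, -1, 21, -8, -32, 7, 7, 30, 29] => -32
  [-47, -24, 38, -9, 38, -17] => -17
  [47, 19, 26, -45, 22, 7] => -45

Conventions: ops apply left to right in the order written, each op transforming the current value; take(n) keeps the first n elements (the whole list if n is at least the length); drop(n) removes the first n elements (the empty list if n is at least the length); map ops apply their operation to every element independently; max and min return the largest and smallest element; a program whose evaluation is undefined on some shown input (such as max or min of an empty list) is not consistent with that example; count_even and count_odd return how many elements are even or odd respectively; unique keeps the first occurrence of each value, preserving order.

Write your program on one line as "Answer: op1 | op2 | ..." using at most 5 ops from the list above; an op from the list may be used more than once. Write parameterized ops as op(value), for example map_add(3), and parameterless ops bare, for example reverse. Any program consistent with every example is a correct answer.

unique | drop(2) | sort_asc | min

Check, running the answer program on each example:
  [0, 24, -1, 21, -8, -32, 7, 7, 30, 29] -> [0, 24, -1, 21, -8, -32, 7, 30, 29] -> [-1, 21, -8, -32, 7, 30, 29] -> [-32, -8, -1, 7, 21, 29, 30] -> -32
  [-47, -24, 38, -9, 38, -17] -> [-47, -24, 38, -9, -17] -> [38, -9, -17] -> [-17, -9, 38] -> -17
  [47, 19, 26, -45, 22, 7] -> [47, 19, 26, -45, 22, 7] -> [26, -45, 22, 7] -> [-45, 7, 22, 26] -> -45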